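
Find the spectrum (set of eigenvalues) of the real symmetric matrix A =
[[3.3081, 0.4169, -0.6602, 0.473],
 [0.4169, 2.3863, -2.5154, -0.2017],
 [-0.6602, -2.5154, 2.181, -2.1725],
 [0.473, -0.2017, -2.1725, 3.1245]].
sigma(A) ≈ {-1, 3, 6} (3 with multiplicity 2)

A is real symmetric, so its spectrum consists of real eigenvalues. Expanding the characteristic polynomial of the displayed matrix gives
  det(λ I - A) = p(λ) = λ^4 + (-11)λ^3 + (33)λ^2 + (-8.9984)λ + (-54).
Solving p(λ) = 0 yields eigenvalues ≈ -1, 3, 3, 6. (A is shown rounded to 4 decimals, so these recover the underlying integer eigenvalues to within that precision.)
Verification: the trace of A = 11 equals the sum of eigenvalues 11, and det(A) ≈ -54.0004 matches the eigenvalue product -54.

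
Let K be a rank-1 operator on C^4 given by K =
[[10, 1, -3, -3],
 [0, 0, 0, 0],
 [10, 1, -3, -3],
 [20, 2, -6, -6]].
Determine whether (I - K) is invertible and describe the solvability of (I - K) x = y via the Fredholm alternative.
(I - K) is singular (det(I - K) = 0, i.e. 1 ∈ sigma(K)). (I - K) x = y is solvable iff y ⊥ ker((I - K)^*) = span{(10, 1, -3, -3)}, i.e. iff 10y_1 + y_2 - 3y_3 - 3y_4 = 0. When solvable, the solutions are x = y + c·(1, 0, 1, 2), c arbitrary (ker(I - K) = span{(1, 0, 1, 2)}, dimension 1).

K has rank 1, so it is an outer product K = u v^T: every row of K is a multiple of one row vector. Reading off the entries, u = (1, 0, 1, 2) and v = (10, 1, -3, -3) (row i of K equals u_i·v^T). A rank-one matrix u v^T satisfies K u = u (v·u) and kills the (3)-dimensional subspace v^⊥, so its characteristic polynomial is lambda^3 (lambda - v·u) with v·u = tr K = 1. Hence the eigenvalues of I - K are 1 (multiplicity 3) and 1 - (1) = 0, so det(I - K) = 0. (Direct check: I - K =
[[-9, -1, 3, 3],
 [0, 1, 0, 0],
 [-10, -1, 4, 3],
 [-20, -2, 6, 7]]
has determinant 0.) So 1 is an eigenvalue of K and (I - K) is not invertible. The finite-dimensional Fredholm alternative says: either (I - K) is invertible, or ker(I - K) ≠ {0} and then range(I - K) = ker((I - K)^*)^⊥, with dim ker(I - K) = dim ker((I - K)^*). We are in the second case, so we need both kernels. Kernel of I - K: (I - K) u = u - u (v·u) = u - u = 0, so ker(I - K) = span{u} = span{(1, 0, 1, 2)} (it is exactly 1-dimensional because rank(I - K) = 3). Kernel of the adjoint: K is real, so (I - K)^* = I - K^T = I - v u^T, and (I - v u^T) v = v - v (u·v) = 0; hence ker((I - K)^*) = span{v} = span{(10, 1, -3, -3)}. Therefore (I - K) x = y is solvable iff <y, v> = 0, i.e. iff 10y_1 + y_2 - 3y_3 - 3y_4 = 0. When this holds, K y = u (v·y) = 0, so (I - K) y = y and x = y is a particular solution; the full solution set is the line x = y + c·u = y + c·(1, 0, 1, 2), c ∈ C.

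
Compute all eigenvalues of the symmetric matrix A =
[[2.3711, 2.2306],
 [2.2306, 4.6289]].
sigma(A) ≈ {1, 6}

A is real symmetric, so its spectrum consists of real eigenvalues. Expanding the characteristic polynomial of the displayed matrix gives
  det(λ I - A) = p(λ) = λ^2 + (-7)λ + (6).
Solving p(λ) = 0 yields eigenvalues ≈ 1, 6. (A is shown rounded to 4 decimals, so these recover the underlying integer eigenvalues to within that precision.)
Verification: the trace of A = 7 equals the sum of eigenvalues 7, and det(A) ≈ 6.0000 matches the eigenvalue product 6.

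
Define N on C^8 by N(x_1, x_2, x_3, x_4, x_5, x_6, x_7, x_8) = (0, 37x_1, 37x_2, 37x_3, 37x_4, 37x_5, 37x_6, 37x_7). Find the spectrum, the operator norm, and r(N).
sigma(N) = {0}; ||N|| = 37; r(N) = 0. (N is nilpotent with N^8 = 0.)

On C^8, N is a strictly lower-triangular matrix with 37 on the subdiagonal and zeros elsewhere, so its characteristic polynomial is lambda^8 and every eigenvalue is 0: sigma(N) = {0}. For the operator norm, N e_i = 37e_{i+1} for i = 1, ..., 7 and N e_8 = 0, so the singular values of N are 37 (with multiplicity 7) and 0; hence ||N|| = 37. The spectral radius r(N) = max|lambda| = 0. Note ||N|| > r(N) — characteristic of non-normal nilpotent operators. Indeed N^8 = 0.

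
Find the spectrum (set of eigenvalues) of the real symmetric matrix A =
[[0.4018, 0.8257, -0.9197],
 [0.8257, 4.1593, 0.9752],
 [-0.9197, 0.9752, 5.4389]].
sigma(A) ≈ {0, 4, 6}

A is real symmetric, so its spectrum consists of real eigenvalues. Expanding the characteristic polynomial of the displayed matrix gives
  det(λ I - A) = p(λ) = λ^3 + (-10)λ^2 + (24)λ + (0).
Solving p(λ) = 0 yields eigenvalues ≈ 0, 4, 6. (A is shown rounded to 4 decimals, so these recover the underlying integer eigenvalues to within that precision.)
Verification: the trace of A = 10 equals the sum of eigenvalues 10, and det(A) ≈ 0.0000 matches the eigenvalue product 0.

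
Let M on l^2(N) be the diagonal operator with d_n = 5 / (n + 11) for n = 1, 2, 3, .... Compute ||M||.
||M|| = 5/12 (attained at n = 1)

For M diagonal, ||M|| = sup_n |d_n| = sup_n 5/(n + 11). This is positive and strictly decreasing in n, so the supremum is attained at n = 1: d_1 = 5/(1 + 11) = 5/12. Hence ||M|| = 5/12.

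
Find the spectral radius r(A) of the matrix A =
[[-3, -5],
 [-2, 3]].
r(A) = sqrt(76)/2 ≈ 4.3589

The eigenvalues of A are the roots of its characteristic polynomial. With M = A (coefficients from the trace and determinant):
  p(λ) = det(λ I - M) = λ^2 - 19.
For λ^2 - 19 the discriminant is 76. It is nonnegative but not a perfect square, so the roots are real and irrational: λ = ± sqrt(76)/2 ≈ 4.3589, -4.3589.
Thus the eigenvalues (to 4 decimals) are 4.3589 (modulus 4.3589); -4.3589 (modulus 4.3589). The spectral radius is the largest modulus: r(A) = sqrt(76)/2 ≈ 4.3589. (Cross-check: r(A) ≤ ||A||_2 ≈ 6.1098; equality holds whenever A is normal, though it can also hold for some non-normal A.)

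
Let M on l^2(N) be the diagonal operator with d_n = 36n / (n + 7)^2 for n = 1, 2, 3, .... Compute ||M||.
||M|| = 9/7 (attained at n = 7)

For M diagonal, ||M|| = sup_n |d_n|. Treat f(x) = 36x / (x + 7)^2 for real x > 0. By the quotient rule, f'(x) = 36(7 - x)/(x + 7)^3, which is positive for x < 7 and negative for x > 7. So f has a unique maximum at x = 7, and since 7 is a positive integer, the supremum over n ≥ 1 is attained at n = 7: d_7 = 36·7/(7 + 7)^2 = 36·7/196 = 9/7. Hence ||M|| = 9/7.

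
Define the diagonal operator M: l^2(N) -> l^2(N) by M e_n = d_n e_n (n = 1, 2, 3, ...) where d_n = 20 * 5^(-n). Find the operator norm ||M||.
||M|| = 4 (attained at n = 1)

For M diagonal, ||M|| = sup_n |d_n|. The sequence d_n = 20 * 5^(-n) is positive and strictly decreasing (ratio 5^(-1) < 1), so the supremum is d_1 = 20/5 = 4. Hence ||M|| = 4.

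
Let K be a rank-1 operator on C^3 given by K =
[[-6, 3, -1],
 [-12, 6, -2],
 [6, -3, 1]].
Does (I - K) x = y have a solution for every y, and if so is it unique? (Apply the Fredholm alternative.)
(I - K) is singular (det(I - K) = 0, i.e. 1 ∈ sigma(K)). (I - K) x = y is solvable iff y ⊥ ker((I - K)^*) = span{(-6, 3, -1)}, i.e. iff -6y_1 + 3y_2 - y_3 = 0. When solvable, the solutions are x = y + c·(1, 2, -1), c arbitrary (ker(I - K) = span{(1, 2, -1)}, dimension 1).

K has rank 1, so it is an outer product K = u v^T: every row of K is a multiple of one row vector. Reading off the entries, u = (1, 2, -1) and v = (-6, 3, -1) (row i of K equals u_i·v^T). A rank-one matrix u v^T satisfies K u = u (v·u) and kills the (2)-dimensional subspace v^⊥, so its characteristic polynomial is lambda^2 (lambda - v·u) with v·u = tr K = 1. Hence the eigenvalues of I - K are 1 (multiplicity 2) and 1 - (1) = 0, so det(I - K) = 0. (Direct check: I - K =
[[7, -3, 1],
 [12, -5, 2],
 [-6, 3, 0]]
has determinant 0.) So 1 is an eigenvalue of K and (I - K) is not invertible. The finite-dimensional Fredholm alternative says: either (I - K) is invertible, or ker(I - K) ≠ {0} and then range(I - K) = ker((I - K)^*)^⊥, with dim ker(I - K) = dim ker((I - K)^*). We are in the second case, so we need both kernels. Kernel of I - K: (I - K) u = u - u (v·u) = u - u = 0, so ker(I - K) = span{u} = span{(1, 2, -1)} (it is exactly 1-dimensional because rank(I - K) = 2). Kernel of the adjoint: K is real, so (I - K)^* = I - K^T = I - v u^T, and (I - v u^T) v = v - v (u·v) = 0; hence ker((I - K)^*) = span{v} = span{(-6, 3, -1)}. Therefore (I - K) x = y is solvable iff <y, v> = 0, i.e. iff -6y_1 + 3y_2 - y_3 = 0. When this holds, K y = u (v·y) = 0, so (I - K) y = y and x = y is a particular solution; the full solution set is the line x = y + c·u = y + c·(1, 2, -1), c ∈ C.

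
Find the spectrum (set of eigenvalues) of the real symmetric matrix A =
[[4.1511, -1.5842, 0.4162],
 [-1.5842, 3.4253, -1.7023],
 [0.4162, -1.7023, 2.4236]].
sigma(A) ≈ {1, 3, 6}

A is real symmetric, so its spectrum consists of real eigenvalues. Expanding the characteristic polynomial of the displayed matrix gives
  det(λ I - A) = p(λ) = λ^3 + (-10)λ^2 + (27)λ + (-18).
Solving p(λ) = 0 yields eigenvalues ≈ 1, 3, 6. (A is shown rounded to 4 decimals, so these recover the underlying integer eigenvalues to within that precision.)
Verification: the trace of A = 10 equals the sum of eigenvalues 10, and det(A) ≈ 18.0004 matches the eigenvalue product 18.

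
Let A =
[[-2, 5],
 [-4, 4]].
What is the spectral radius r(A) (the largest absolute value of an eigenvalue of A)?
r(A) = sqrt(12) ≈ 3.4641

The eigenvalues of A are the roots of its characteristic polynomial. With M = A (coefficients from the trace and determinant):
  p(λ) = det(λ I - M) = λ^2 - 2λ + 12.
For λ^2 - 2λ + 12 the discriminant is -44. It is negative, so the roots are the complex-conjugate pair λ = 1 ± (sqrt(44)/2) i ≈ 1 ± 3.3166i. For a conjugate pair the product of the roots equals the constant term, so |λ|^2 = 12 and |λ| = sqrt(12) ≈ 3.4641.
Thus the eigenvalues (to 4 decimals) are 1 ± 3.3166i (modulus 3.4641). The spectral radius is the largest modulus: r(A) = sqrt(12) ≈ 3.4641. (Cross-check: r(A) ≤ ||A||_2 ≈ 7.6512; equality holds whenever A is normal, though it can also hold for some non-normal A.)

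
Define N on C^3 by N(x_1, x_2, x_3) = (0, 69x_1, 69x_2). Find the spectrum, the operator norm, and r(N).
sigma(N) = {0}; ||N|| = 69; r(N) = 0. (N is nilpotent with N^3 = 0.)

On C^3, N is a strictly lower-triangular matrix with 69 on the subdiagonal and zeros elsewhere, so its characteristic polynomial is lambda^3 and every eigenvalue is 0: sigma(N) = {0}. For the operator norm, N e_i = 69e_{i+1} for i = 1, ..., 2 and N e_3 = 0, so the singular values of N are 69 (with multiplicity 2) and 0; hence ||N|| = 69. The spectral radius r(N) = max|lambda| = 0. Note ||N|| > r(N) — characteristic of non-normal nilpotent operators. Indeed N^3 = 0.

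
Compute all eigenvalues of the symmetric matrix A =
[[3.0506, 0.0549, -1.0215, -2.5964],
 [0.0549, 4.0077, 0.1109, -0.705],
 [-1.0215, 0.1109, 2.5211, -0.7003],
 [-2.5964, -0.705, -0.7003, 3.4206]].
sigma(A) ≈ {0, 3, 4, 6}

A is real symmetric, so its spectrum consists of real eigenvalues. Expanding the characteristic polynomial of the displayed matrix gives
  det(λ I - A) = p(λ) = λ^4 + (-13)λ^3 + (54)λ^2 + (-72.0024)λ + (0.0039).
Solving p(λ) = 0 yields eigenvalues ≈ 0, 3, 4, 6. (A is shown rounded to 4 decimals, so these recover the underlying integer eigenvalues to within that precision.)
Verification: the trace of A = 13 equals the sum of eigenvalues 13, and det(A) ≈ 0.0039 matches the eigenvalue product 0.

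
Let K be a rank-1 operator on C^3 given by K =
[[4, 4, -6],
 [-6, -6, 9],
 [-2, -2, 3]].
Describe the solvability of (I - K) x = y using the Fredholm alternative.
(I - K) is singular (det(I - K) = 0, i.e. 1 ∈ sigma(K)). (I - K) x = y is solvable iff y ⊥ ker((I - K)^*) = span{(-2, -2, 3)}, i.e. iff -2y_1 - 2y_2 + 3y_3 = 0. When solvable, the solutions are x = y + c·(-2, 3, 1), c arbitrary (ker(I - K) = span{(-2, 3, 1)}, dimension 1).

K has rank 1, so it is an outer product K = u v^T: every row of K is a multiple of one row vector. Reading off the entries, u = (-2, 3, 1) and v = (-2, -2, 3) (row i of K equals u_i·v^T). A rank-one matrix u v^T satisfies K u = u (v·u) and kills the (2)-dimensional subspace v^⊥, so its characteristic polynomial is lambda^2 (lambda - v·u) with v·u = tr K = 1. Hence the eigenvalues of I - K are 1 (multiplicity 2) and 1 - (1) = 0, so det(I - K) = 0. (Direct check: I - K =
[[-3, -4, 6],
 [6, 7, -9],
 [2, 2, -2]]
has determinant 0.) So 1 is an eigenvalue of K and (I - K) is not invertible. The finite-dimensional Fredholm alternative says: either (I - K) is invertible, or ker(I - K) ≠ {0} and then range(I - K) = ker((I - K)^*)^⊥, with dim ker(I - K) = dim ker((I - K)^*). We are in the second case, so we need both kernels. Kernel of I - K: (I - K) u = u - u (v·u) = u - u = 0, so ker(I - K) = span{u} = span{(-2, 3, 1)} (it is exactly 1-dimensional because rank(I - K) = 2). Kernel of the adjoint: K is real, so (I - K)^* = I - K^T = I - v u^T, and (I - v u^T) v = v - v (u·v) = 0; hence ker((I - K)^*) = span{v} = span{(-2, -2, 3)}. Therefore (I - K) x = y is solvable iff <y, v> = 0, i.e. iff -2y_1 - 2y_2 + 3y_3 = 0. When this holds, K y = u (v·y) = 0, so (I - K) y = y and x = y is a particular solution; the full solution set is the line x = y + c·u = y + c·(-2, 3, 1), c ∈ C.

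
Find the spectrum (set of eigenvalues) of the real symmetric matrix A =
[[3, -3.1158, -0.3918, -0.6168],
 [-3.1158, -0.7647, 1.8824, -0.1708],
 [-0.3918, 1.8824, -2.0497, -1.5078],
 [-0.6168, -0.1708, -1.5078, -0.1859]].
sigma(A) ≈ {-4, -2, 1, 5}

A is real symmetric, so its spectrum consists of real eigenvalues. Expanding the characteristic polynomial of the displayed matrix gives
  det(λ I - A) = p(λ) = λ^4 + (0)λ^3 + (-23)λ^2 + (-17.9983)λ + (39.9978).
Solving p(λ) = 0 yields eigenvalues ≈ -4, -2, 1, 5. (A is shown rounded to 4 decimals, so these recover the underlying integer eigenvalues to within that precision.)
Verification: the trace of A = 0 equals the sum of eigenvalues 0, and det(A) ≈ 39.9978 matches the eigenvalue product 40.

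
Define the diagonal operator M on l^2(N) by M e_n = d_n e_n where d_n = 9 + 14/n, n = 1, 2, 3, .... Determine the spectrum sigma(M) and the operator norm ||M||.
sigma(M) = {9 + 14/n : n ≥ 1} ∪ {9}; ||M|| = 23

A bounded diagonal operator on l^2 with diagonal entries d_n has spectrum equal to the closure of {d_n : n ≥ 1}: every d_n is an eigenvalue (with eigenvector e_n), so {d_n} ⊂ sigma(M); the spectrum is closed, so its closure is too; and for lambda not in the closure, (M - lambda I) has bounded inverse (the diagonal entries 1/(d_n - lambda) are bounded). For our sequence d_n = 9 + 14/n, n = 1, 2, 3, ...:
  - {d_n} = {9 + 14/n : n ≥ 1}; the only limit point is 9
  - closure = {9 + 14/n : n ≥ 1} ∪ {9}
For the norm: a diagonal operator has ||M|| = sup_n |d_n|. Here d_n = 9 + 14/n is positive and decreasing, so sup_n |d_n| = d_1 = 9 + 14 = 23. So ||M|| = 23.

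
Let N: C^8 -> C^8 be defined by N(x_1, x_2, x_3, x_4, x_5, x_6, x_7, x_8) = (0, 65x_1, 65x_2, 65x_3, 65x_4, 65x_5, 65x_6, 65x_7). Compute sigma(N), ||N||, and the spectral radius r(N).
sigma(N) = {0}; ||N|| = 65; r(N) = 0. (N is nilpotent with N^8 = 0.)

On C^8, N is a strictly lower-triangular matrix with 65 on the subdiagonal and zeros elsewhere, so its characteristic polynomial is lambda^8 and every eigenvalue is 0: sigma(N) = {0}. For the operator norm, N e_i = 65e_{i+1} for i = 1, ..., 7 and N e_8 = 0, so the singular values of N are 65 (with multiplicity 7) and 0; hence ||N|| = 65. The spectral radius r(N) = max|lambda| = 0. Note ||N|| > r(N) — characteristic of non-normal nilpotent operators. Indeed N^8 = 0.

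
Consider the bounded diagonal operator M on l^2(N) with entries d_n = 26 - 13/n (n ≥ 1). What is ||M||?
||M|| = 26

For a diagonal operator on l^2 with entries d_n, ||M|| = sup_n |d_n|. Here d_1 = 13, d_2 = 39/2, ..., and d_n = 26 - 13/n increases monotonically toward 26. All terms lie in [13, 26), so |d_n| = d_n and the supremum is the limit 26, which is not attained by any individual d_n. Hence ||M|| = 26.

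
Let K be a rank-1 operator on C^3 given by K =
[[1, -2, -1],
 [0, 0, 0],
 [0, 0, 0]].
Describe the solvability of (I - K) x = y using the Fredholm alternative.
(I - K) is singular (det(I - K) = 0, i.e. 1 ∈ sigma(K)). (I - K) x = y is solvable iff y ⊥ ker((I - K)^*) = span{(1, -2, -1)}, i.e. iff y_1 - 2y_2 - y_3 = 0. When solvable, the solutions are x = y + c·(1, 0, 0), c arbitrary (ker(I - K) = span{(1, 0, 0)}, dimension 1).

K has rank 1, so it is an outer product K = u v^T: every row of K is a multiple of one row vector. Reading off the entries, u = (1, 0, 0) and v = (1, -2, -1) (row i of K equals u_i·v^T). A rank-one matrix u v^T satisfies K u = u (v·u) and kills the (2)-dimensional subspace v^⊥, so its characteristic polynomial is lambda^2 (lambda - v·u) with v·u = tr K = 1. Hence the eigenvalues of I - K are 1 (multiplicity 2) and 1 - (1) = 0, so det(I - K) = 0. (Direct check: I - K =
[[0, 2, 1],
 [0, 1, 0],
 [0, 0, 1]]
has determinant 0.) So 1 is an eigenvalue of K and (I - K) is not invertible. The finite-dimensional Fredholm alternative says: either (I - K) is invertible, or ker(I - K) ≠ {0} and then range(I - K) = ker((I - K)^*)^⊥, with dim ker(I - K) = dim ker((I - K)^*). We are in the second case, so we need both kernels. Kernel of I - K: (I - K) u = u - u (v·u) = u - u = 0, so ker(I - K) = span{u} = span{(1, 0, 0)} (it is exactly 1-dimensional because rank(I - K) = 2). Kernel of the adjoint: K is real, so (I - K)^* = I - K^T = I - v u^T, and (I - v u^T) v = v - v (u·v) = 0; hence ker((I - K)^*) = span{v} = span{(1, -2, -1)}. Therefore (I - K) x = y is solvable iff <y, v> = 0, i.e. iff y_1 - 2y_2 - y_3 = 0. When this holds, K y = u (v·y) = 0, so (I - K) y = y and x = y is a particular solution; the full solution set is the line x = y + c·u = y + c·(1, 0, 0), c ∈ C.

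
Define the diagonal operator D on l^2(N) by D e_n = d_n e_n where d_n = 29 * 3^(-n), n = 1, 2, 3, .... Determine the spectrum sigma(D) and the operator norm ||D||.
sigma(D) = {29 * 3^(-n) : n ≥ 1} ∪ {0}; ||D|| = 29/3

A bounded diagonal operator on l^2 with diagonal entries d_n has spectrum equal to the closure of {d_n : n ≥ 1}: every d_n is an eigenvalue (with eigenvector e_n), so {d_n} ⊂ sigma(D); the spectrum is closed, so its closure is too; and for lambda not in the closure, (D - lambda I) has bounded inverse (the diagonal entries 1/(d_n - lambda) are bounded). For our sequence d_n = 29 * 3^(-n), n = 1, 2, 3, ...:
  - {d_n} = {29 * 3^(-n) : n ≥ 1}; the only limit point is 0
  - closure = {29 * 3^(-n) : n ≥ 1} ∪ {0}
For the norm: a diagonal operator has ||D|| = sup_n |d_n|. Here d_n = 29 * 3^(-n) is positive and decreasing, so sup_n |d_n| = d_1 = 29/3. So ||D|| = 29/3.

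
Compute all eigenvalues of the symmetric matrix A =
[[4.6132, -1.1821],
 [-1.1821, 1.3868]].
sigma(A) ≈ {1, 5}

A is real symmetric, so its spectrum consists of real eigenvalues. Expanding the characteristic polynomial of the displayed matrix gives
  det(λ I - A) = p(λ) = λ^2 + (-6)λ + (5).
Solving p(λ) = 0 yields eigenvalues ≈ 1, 5. (A is shown rounded to 4 decimals, so these recover the underlying integer eigenvalues to within that precision.)
Verification: the trace of A = 6 equals the sum of eigenvalues 6, and det(A) ≈ 5.0002 matches the eigenvalue product 5.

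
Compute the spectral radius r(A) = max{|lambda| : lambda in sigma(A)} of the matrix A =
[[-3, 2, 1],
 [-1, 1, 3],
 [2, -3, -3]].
r(A) ≈ 2.5163

The eigenvalues of A are the roots of its characteristic polynomial. With M = A (coefficients from the trace, the sum of principal 2x2 minors, and det A):
  p(λ) = det(λ I - M) = λ^3 + 5λ^2 + 12λ + 11.
No integer candidate from the rational root theorem (±divisors of 11) is a root, so the roots are irrational. The cubic discriminant is Δ = -199 < 0, so there is one real root and a complex-conjugate pair. p(-2) = -1 and p(-1) = 3 have opposite signs, so a root lies in (-2, -1); Newton's method refines it to λ ≈ -1.7373. Dividing out (λ - (-1.7373)) leaves approximately λ^2 + 3.2627λ + 6.3317. For λ^2 + 3.2627λ + 6.3317 the discriminant is -14.6816. It is negative, so the remaining roots are the complex-conjugate pair λ ≈ -1.6314 ± 1.9158i. Their product equals the constant term, so |λ|^2 ≈ 6.3317 and |λ| ≈ 2.5163.
Thus the eigenvalues (to 4 decimals) are -1.7373 (modulus 1.7373); -1.6314 ± 1.9158i (modulus 2.5163). The spectral radius is the largest modulus: r(A) ≈ 2.5163. (Cross-check: r(A) ≤ ||A||_2 ≈ 6.4679; equality holds whenever A is normal, though it can also hold for some non-normal A.)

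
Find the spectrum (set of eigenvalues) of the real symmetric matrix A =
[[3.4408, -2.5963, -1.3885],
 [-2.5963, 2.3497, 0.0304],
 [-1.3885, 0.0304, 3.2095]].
sigma(A) ≈ {0, 3, 6}

A is real symmetric, so its spectrum consists of real eigenvalues. Expanding the characteristic polynomial of the displayed matrix gives
  det(λ I - A) = p(λ) = λ^3 + (-9)λ^2 + (18)λ + (0).
Solving p(λ) = 0 yields eigenvalues ≈ 0, 3, 6. (A is shown rounded to 4 decimals, so these recover the underlying integer eigenvalues to within that precision.)
Verification: the trace of A = 9 equals the sum of eigenvalues 9, and det(A) ≈ -0.0003 matches the eigenvalue product 0.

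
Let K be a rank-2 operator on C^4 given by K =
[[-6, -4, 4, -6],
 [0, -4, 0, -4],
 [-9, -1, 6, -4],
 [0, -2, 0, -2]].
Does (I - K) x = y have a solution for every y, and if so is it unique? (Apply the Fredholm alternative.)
(I - K) is invertible (det(I - K) = 7 ≠ 0), so for every y in C^4 the equation (I - K) x = y has a unique solution.

K has rank 2 and factors as K = U V^T = u1 v1^T + u2 v2^T with u1 = (1, 2, -1, 1), v1 = (0, -2, 0, -2), u2 = (-2, 0, -3, 0), v2 = (3, 1, -2, 2) (multiplying out reproduces the displayed K). The nonzero eigenvalues of U V^T coincide with those of the 2 x 2 matrix G = V^T U = [[v1·u1, v1·u2], [v2·u1, v2·u2]] = [[-6, 0], [9, 0]], and by the Sylvester determinant identity det(I_4 - U V^T) = det(I_2 - V^T U) = det([[7, 0], [-9, 1]]) = (7)(1) - (0)(-9) = 7. (Direct check: I - K =
[[7, 4, -4, 6],
 [0, 5, 0, 4],
 [9, 1, -5, 4],
 [0, 2, 0, 3]]
has determinant 7.) The finite-dimensional Fredholm alternative says: either (I - K) is invertible, or ker(I - K) ≠ {0} and then range(I - K) = ker((I - K)^*)^⊥, with dim ker(I - K) = dim ker((I - K)^*). Since det(I - K) ≠ 0, 1 is not an eigenvalue of K and ker(I - K) = {0}, so we are in the first case: for every y there is a unique x = (I - K)^(-1) y. (Explicitly, by the Woodbury identity, (I - U V^T)^(-1) = I + U (I_2 - G)^(-1) V^T.)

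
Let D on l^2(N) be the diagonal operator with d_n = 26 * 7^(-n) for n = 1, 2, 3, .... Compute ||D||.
||D|| = 26/7 (attained at n = 1)

For D diagonal, ||D|| = sup_n |d_n|. The sequence d_n = 26 * 7^(-n) is positive and strictly decreasing (ratio 7^(-1) < 1), so the supremum is d_1 = 26/7. Hence ||D|| = 26/7.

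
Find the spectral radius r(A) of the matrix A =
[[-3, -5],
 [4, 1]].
r(A) = sqrt(17) ≈ 4.1231

The eigenvalues of A are the roots of its characteristic polynomial. With M = A (coefficients from the trace and determinant):
  p(λ) = det(λ I - M) = λ^2 + 2λ + 17.
For λ^2 + 2λ + 17 the discriminant is -64. It is negative, so the roots are the complex-conjugate pair λ = -1 ± (sqrt(64)/2) i ≈ -1 ± 4i. For a conjugate pair the product of the roots equals the constant term, so |λ|^2 = 17 and |λ| = sqrt(17) ≈ 4.1231.
Thus the eigenvalues (to 4 decimals) are -1 ± 4i (modulus 4.1231). The spectral radius is the largest modulus: r(A) = sqrt(17) ≈ 4.1231. (Cross-check: r(A) ≤ ||A||_2 ≈ 6.6713; equality holds whenever A is normal, though it can also hold for some non-normal A.)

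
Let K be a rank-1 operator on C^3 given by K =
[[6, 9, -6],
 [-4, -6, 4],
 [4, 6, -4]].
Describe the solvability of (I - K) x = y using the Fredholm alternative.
(I - K) is invertible (det(I - K) = 5 ≠ 0), so for every y in C^3 the equation (I - K) x = y has a unique solution.

K has rank 1, so it is an outer product K = u v^T: every row of K is a multiple of one row vector. Reading off the entries, u = (3, -2, 2) and v = (2, 3, -2) (row i of K equals u_i·v^T). A rank-one matrix u v^T satisfies K u = u (v·u) and kills the (2)-dimensional subspace v^⊥, so its characteristic polynomial is lambda^2 (lambda - v·u) with v·u = tr K = -4. Hence the eigenvalues of I - K are 1 (multiplicity 2) and 1 - (-4) = 5, so det(I - K) = 5. (Direct check: I - K =
[[-5, -9, 6],
 [4, 7, -4],
 [-4, -6, 5]]
has determinant 5.) The finite-dimensional Fredholm alternative says: either (I - K) is invertible, or ker(I - K) ≠ {0} and then range(I - K) = ker((I - K)^*)^⊥, with dim ker(I - K) = dim ker((I - K)^*). Since det(I - K) ≠ 0, 1 is not an eigenvalue of K and ker(I - K) = {0}, so we are in the first case: for every y there is a unique x = (I - K)^(-1) y. Explicitly, by the Sherman–Morrison formula, (I - u v^T)^(-1) = I + u v^T/(1 - v·u), i.e. (I - K)^(-1) = I + K/(5).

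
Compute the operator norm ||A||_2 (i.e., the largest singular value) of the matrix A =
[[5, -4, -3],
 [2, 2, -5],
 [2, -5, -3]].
||A||_2 ≈ 9.4706 (= sqrt(largest eigenvalue of A^T A))

||A||_2 = sigma_max(A) = sqrt(lambda_max(A^T A)). Form the symmetric matrix M = A^T A =
[[33, -26, -31],
 [-26, 45, 17],
 [-31, 17, 43]].
Its characteristic polynomial (trace, sum of principal 2x2 minors, determinant of M give the coefficients) is
  p(λ) = det(λ I - M) = λ^3 - 121λ^2 + 2913λ - 9409.
No integer candidate from the rational root theorem (±divisors of 9409) is a root, so the roots are irrational. The cubic discriminant is Δ = 15994137584 > 0, so there are three distinct real roots. p(3) = -1732 and p(4) = 371 have opposite signs, so a root lies in (3, 4); Newton's method refines it to λ ≈ 3.8157. p(27) = 716 and p(28) = -757 have opposite signs, so a root lies in (27, 28); Newton's method refines it to λ ≈ 27.4926. p(89) = -3624 and p(90) = 1661 have opposite signs, so a root lies in (89, 90); Newton's method refines it to λ ≈ 89.6917. Check (Vieta): the three roots sum to 121, matching tr M = 121.
So the eigenvalues of A^T A are ≈ 3.8157, 27.4926, 89.6917 (all ≥ 0, as they must be for A^T A). The largest is λ_max ≈ 89.6917, hence ||A||_2 = sqrt(λ_max) ≈ 9.4706.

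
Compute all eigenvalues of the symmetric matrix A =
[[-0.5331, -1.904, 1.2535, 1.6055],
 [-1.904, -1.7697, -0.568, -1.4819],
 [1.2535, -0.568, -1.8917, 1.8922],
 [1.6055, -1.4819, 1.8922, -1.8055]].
sigma(A) ≈ {-4, -3, -2, 3}

A is real symmetric, so its spectrum consists of real eigenvalues. Expanding the characteristic polynomial of the displayed matrix gives
  det(λ I - A) = p(λ) = λ^4 + (6)λ^3 + (-1)λ^2 + (-54.0024)λ + (-72.004).
Solving p(λ) = 0 yields eigenvalues ≈ -4, -3, -2, 3. (A is shown rounded to 4 decimals, so these recover the underlying integer eigenvalues to within that precision.)
Verification: the trace of A = -6 equals the sum of eigenvalues -6, and det(A) ≈ -72.0040 matches the eigenvalue product -72.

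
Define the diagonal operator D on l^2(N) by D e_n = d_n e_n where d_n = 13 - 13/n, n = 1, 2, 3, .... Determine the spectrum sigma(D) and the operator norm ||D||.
sigma(D) = {13 - 13/n : n ≥ 1} ∪ {13}; ||D|| = 13

A bounded diagonal operator on l^2 with diagonal entries d_n has spectrum equal to the closure of {d_n : n ≥ 1}: every d_n is an eigenvalue (with eigenvector e_n), so {d_n} ⊂ sigma(D); the spectrum is closed, so its closure is too; and for lambda not in the closure, (D - lambda I) has bounded inverse (the diagonal entries 1/(d_n - lambda) are bounded). For our sequence d_n = 13 - 13/n, n = 1, 2, 3, ...:
  - {d_n} = {13 - 13/n : n ≥ 1}; the only limit point is 13
  - closure = {13 - 13/n : n ≥ 1} ∪ {13}
For the norm: a diagonal operator has ||D|| = sup_n |d_n|. Here d_n = 13 - 13/n increases monotonically from d_1 = 0 toward 13, with all terms in [0, 13); so sup_n |d_n| = 13 (the supremum is the limit, not attained). So ||D|| = 13.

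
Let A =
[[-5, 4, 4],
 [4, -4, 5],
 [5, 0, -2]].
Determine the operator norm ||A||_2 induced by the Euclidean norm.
||A||_2 ≈ 9.4721 (= sqrt(largest eigenvalue of A^T A))

||A||_2 = sigma_max(A) = sqrt(lambda_max(A^T A)). Form the symmetric matrix M = A^T A =
[[66, -36, -10],
 [-36, 32, -4],
 [-10, -4, 45]].
Its characteristic polynomial (trace, sum of principal 2x2 minors, determinant of M give the coefficients) is
  p(λ) = det(λ I - M) = λ^3 - 143λ^2 + 5110λ - 29584.
No integer candidate from the rational root theorem (±divisors of 29584) is a root, so the roots are irrational. The cubic discriminant is Δ = 19687790596 > 0, so there are three distinct real roots. p(7) = -478 and p(8) = 2656 have opposite signs, so a root lies in (7, 8); Newton's method refines it to λ ≈ 7.1477. p(46) = 224 and p(47) = -1478 have opposite signs, so a root lies in (46, 47); Newton's method refines it to λ ≈ 46.1319. p(89) = -2528 and p(90) = 1016 have opposite signs, so a root lies in (89, 90); Newton's method refines it to λ ≈ 89.7205. Check (Vieta): the three roots sum to 143, matching tr M = 143.
So the eigenvalues of A^T A are ≈ 7.1477, 46.1319, 89.7205 (all ≥ 0, as they must be for A^T A). The largest is λ_max ≈ 89.7205, hence ||A||_2 = sqrt(λ_max) ≈ 9.4721.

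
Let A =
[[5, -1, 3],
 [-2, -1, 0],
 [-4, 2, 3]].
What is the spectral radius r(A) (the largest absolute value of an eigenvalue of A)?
r(A) ≈ 5.462

The eigenvalues of A are the roots of its characteristic polynomial. With M = A (coefficients from the trace, the sum of principal 2x2 minors, and det A):
  p(λ) = det(λ I - M) = λ^3 - 7λ^2 + 17λ + 45.
No integer candidate from the rational root theorem (±divisors of 45) is a root, so the roots are irrational. The cubic discriminant is Δ = -94816 < 0, so there is one real root and a complex-conjugate pair. p(-2) = -25 and p(-1) = 20 have opposite signs, so a root lies in (-2, -1); Newton's method refines it to λ ≈ -1.5084. Dividing out (λ - (-1.5084)) leaves approximately λ^2 - 8.5084λ + 29.8337. For λ^2 - 8.5084λ + 29.8337 the discriminant is -46.9425. It is negative, so the remaining roots are the complex-conjugate pair λ ≈ 4.2542 ± 3.4257i. Their product equals the constant term, so |λ|^2 ≈ 29.8337 and |λ| ≈ 5.462.
Thus the eigenvalues (to 4 decimals) are -1.5084 (modulus 1.5084); 4.2542 ± 3.4257i (modulus 5.462). The spectral radius is the largest modulus: r(A) ≈ 5.462. (Cross-check: r(A) ≤ ||A||_2 ≈ 6.9313; equality holds whenever A is normal, though it can also hold for some non-normal A.)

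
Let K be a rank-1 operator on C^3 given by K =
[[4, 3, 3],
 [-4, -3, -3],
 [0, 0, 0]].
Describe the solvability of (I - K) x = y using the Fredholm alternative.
(I - K) is singular (det(I - K) = 0, i.e. 1 ∈ sigma(K)). (I - K) x = y is solvable iff y ⊥ ker((I - K)^*) = span{(4, 3, 3)}, i.e. iff 4y_1 + 3y_2 + 3y_3 = 0. When solvable, the solutions are x = y + c·(1, -1, 0), c arbitrary (ker(I - K) = span{(1, -1, 0)}, dimension 1).

K has rank 1, so it is an outer product K = u v^T: every row of K is a multiple of one row vector. Reading off the entries, u = (1, -1, 0) and v = (4, 3, 3) (row i of K equals u_i·v^T). A rank-one matrix u v^T satisfies K u = u (v·u) and kills the (2)-dimensional subspace v^⊥, so its characteristic polynomial is lambda^2 (lambda - v·u) with v·u = tr K = 1. Hence the eigenvalues of I - K are 1 (multiplicity 2) and 1 - (1) = 0, so det(I - K) = 0. (Direct check: I - K =
[[-3, -3, -3],
 [4, 4, 3],
 [0, 0, 1]]
has determinant 0.) So 1 is an eigenvalue of K and (I - K) is not invertible. The finite-dimensional Fredholm alternative says: either (I - K) is invertible, or ker(I - K) ≠ {0} and then range(I - K) = ker((I - K)^*)^⊥, with dim ker(I - K) = dim ker((I - K)^*). We are in the second case, so we need both kernels. Kernel of I - K: (I - K) u = u - u (v·u) = u - u = 0, so ker(I - K) = span{u} = span{(1, -1, 0)} (it is exactly 1-dimensional because rank(I - K) = 2). Kernel of the adjoint: K is real, so (I - K)^* = I - K^T = I - v u^T, and (I - v u^T) v = v - v (u·v) = 0; hence ker((I - K)^*) = span{v} = span{(4, 3, 3)}. Therefore (I - K) x = y is solvable iff <y, v> = 0, i.e. iff 4y_1 + 3y_2 + 3y_3 = 0. When this holds, K y = u (v·y) = 0, so (I - K) y = y and x = y is a particular solution; the full solution set is the line x = y + c·u = y + c·(1, -1, 0), c ∈ C.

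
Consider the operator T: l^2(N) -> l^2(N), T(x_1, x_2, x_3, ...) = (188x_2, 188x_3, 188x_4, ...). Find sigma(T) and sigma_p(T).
sigma(T) = closed disk {z in C : |z| ≤ 188}; sigma_p(T) = open disk {z in C : |z| < 188}

Note T = 188·V where V is the unit left shift (V x)_k = x_{k+1}; so sigma(T) = 188·sigma(V) and ||T|| = 188||V||. ||T x||^2 = 35344sum_{k≥2} |x_k|^2 ≤ 35344||x||^2, with equality on {x : x_1 = 0}, so ||T|| = 188. For any lambda with |lambda| < 188, set r = lambda/188 (|r| < 1); the vector x = (1, r, r^2, ...) is in l^2 and satisfies T x = 188(r, r^2, ...) = lambda x, so lambda is an eigenvalue. On the boundary |lambda| = 188 the geometric series diverges, so no l^2 eigenvector exists, but these lambda lie in the approximate point spectrum. Hence sigma(T) is the closed disk of radius 188 and sigma_p(T) is the open disk.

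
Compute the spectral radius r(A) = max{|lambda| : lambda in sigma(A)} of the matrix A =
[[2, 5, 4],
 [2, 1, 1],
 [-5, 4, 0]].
r(A) ≈ 2.6694

The eigenvalues of A are the roots of its characteristic polynomial. With M = A (coefficients from the trace, the sum of principal 2x2 minors, and det A):
  p(λ) = det(λ I - M) = λ^3 - 3λ^2 + 8λ - 19.
No integer candidate from the rational root theorem (±divisors of 19) is a root, so the roots are irrational. The cubic discriminant is Δ = -5063 < 0, so there is one real root and a complex-conjugate pair. p(2) = -7 and p(3) = 5 have opposite signs, so a root lies in (2, 3); Newton's method refines it to λ ≈ 2.6694. Dividing out (λ - (2.6694)) leaves approximately λ^2 - 0.3306λ + 7.1176. For λ^2 - 0.3306λ + 7.1176 the discriminant is -28.3611. It is negative, so the remaining roots are the complex-conjugate pair λ ≈ 0.1653 ± 2.6628i. Their product equals the constant term, so |λ|^2 ≈ 7.1176 and |λ| ≈ 2.6679.
Thus the eigenvalues (to 4 decimals) are 2.6694 (modulus 2.6694); 0.1653 ± 2.6628i (modulus 2.6679). The spectral radius is the largest modulus: r(A) ≈ 2.6694. (Cross-check: r(A) ≤ ||A||_2 ≈ 7.3597; equality holds whenever A is normal, though it can also hold for some non-normal A.)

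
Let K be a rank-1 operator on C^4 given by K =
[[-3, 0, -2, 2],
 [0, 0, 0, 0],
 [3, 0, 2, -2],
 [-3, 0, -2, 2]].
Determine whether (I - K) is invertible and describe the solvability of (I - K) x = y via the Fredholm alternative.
(I - K) is singular (det(I - K) = 0, i.e. 1 ∈ sigma(K)). (I - K) x = y is solvable iff y ⊥ ker((I - K)^*) = span{(-3, 0, -2, 2)}, i.e. iff -3y_1 - 2y_3 + 2y_4 = 0. When solvable, the solutions are x = y + c·(1, 0, -1, 1), c arbitrary (ker(I - K) = span{(1, 0, -1, 1)}, dimension 1).

K has rank 1, so it is an outer product K = u v^T: every row of K is a multiple of one row vector. Reading off the entries, u = (1, 0, -1, 1) and v = (-3, 0, -2, 2) (row i of K equals u_i·v^T). A rank-one matrix u v^T satisfies K u = u (v·u) and kills the (3)-dimensional subspace v^⊥, so its characteristic polynomial is lambda^3 (lambda - v·u) with v·u = tr K = 1. Hence the eigenvalues of I - K are 1 (multiplicity 3) and 1 - (1) = 0, so det(I - K) = 0. (Direct check: I - K =
[[4, 0, 2, -2],
 [0, 1, 0, 0],
 [-3, 0, -1, 2],
 [3, 0, 2, -1]]
has determinant 0.) So 1 is an eigenvalue of K and (I - K) is not invertible. The finite-dimensional Fredholm alternative says: either (I - K) is invertible, or ker(I - K) ≠ {0} and then range(I - K) = ker((I - K)^*)^⊥, with dim ker(I - K) = dim ker((I - K)^*). We are in the second case, so we need both kernels. Kernel of I - K: (I - K) u = u - u (v·u) = u - u = 0, so ker(I - K) = span{u} = span{(1, 0, -1, 1)} (it is exactly 1-dimensional because rank(I - K) = 3). Kernel of the adjoint: K is real, so (I - K)^* = I - K^T = I - v u^T, and (I - v u^T) v = v - v (u·v) = 0; hence ker((I - K)^*) = span{v} = span{(-3, 0, -2, 2)}. Therefore (I - K) x = y is solvable iff <y, v> = 0, i.e. iff -3y_1 - 2y_3 + 2y_4 = 0. When this holds, K y = u (v·y) = 0, so (I - K) y = y and x = y is a particular solution; the full solution set is the line x = y + c·u = y + c·(1, 0, -1, 1), c ∈ C.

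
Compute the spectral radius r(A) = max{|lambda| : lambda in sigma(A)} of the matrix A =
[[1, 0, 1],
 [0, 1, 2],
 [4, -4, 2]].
r(A) = sqrt(6) ≈ 2.4495

The eigenvalues of A are the roots of its characteristic polynomial. With M = A (coefficients from the trace, the sum of principal 2x2 minors, and det A):
  p(λ) = det(λ I - M) = λ^3 - 4λ^2 + 9λ - 6.
By the rational root theorem any rational root is an integer divisor of 6. Testing λ = 1: p(1) = 1 - 4 + 9 - 6 = 0, so λ = 1 is a root. Dividing out (λ - 1) leaves p(λ) = (λ - 1)(λ^2 - 3λ + 6). For λ^2 - 3λ + 6 the discriminant is -15. It is negative, so the roots are the complex-conjugate pair λ = 3/2 ± (sqrt(15)/2) i ≈ 1.5 ± 1.9365i. For a conjugate pair the product of the roots equals the constant term, so |λ|^2 = 6 and |λ| = sqrt(6) ≈ 2.4495.
Thus the eigenvalues (to 4 decimals) are 1.5 ± 1.9365i (modulus 2.4495); 1 (modulus 1). The spectral radius is the largest modulus: r(A) = sqrt(6) ≈ 2.4495. (Cross-check: r(A) ≤ ||A||_2 ≈ 6.0853; equality holds whenever A is normal, though it can also hold for some non-normal A.)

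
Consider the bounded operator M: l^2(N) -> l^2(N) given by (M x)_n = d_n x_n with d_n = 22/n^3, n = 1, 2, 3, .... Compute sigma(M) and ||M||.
sigma(M) = {22/n^3 : n ≥ 1} ∪ {0}; ||M|| = 22

A bounded diagonal operator on l^2 with diagonal entries d_n has spectrum equal to the closure of {d_n : n ≥ 1}: every d_n is an eigenvalue (with eigenvector e_n), so {d_n} ⊂ sigma(M); the spectrum is closed, so its closure is too; and for lambda not in the closure, (M - lambda I) has bounded inverse (the diagonal entries 1/(d_n - lambda) are bounded). For our sequence d_n = 22/n^3, n = 1, 2, 3, ...:
  - {d_n} = {22/n^3 : n ≥ 1}; the only limit point is 0
  - closure = {22/n^3 : n ≥ 1} ∪ {0}
For the norm: a diagonal operator has ||M|| = sup_n |d_n|. Here d_n = 22/n^3 is positive and decreasing, so sup_n |d_n| = d_1 = 22. So ||M|| = 22.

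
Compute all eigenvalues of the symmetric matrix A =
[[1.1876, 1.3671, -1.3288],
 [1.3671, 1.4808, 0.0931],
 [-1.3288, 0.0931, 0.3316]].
sigma(A) ≈ {-1, 1, 3}

A is real symmetric, so its spectrum consists of real eigenvalues. Expanding the characteristic polynomial of the displayed matrix gives
  det(λ I - A) = p(λ) = λ^3 + (-3)λ^2 + (-1)λ + (3).
Solving p(λ) = 0 yields eigenvalues ≈ -1, 1, 3. (A is shown rounded to 4 decimals, so these recover the underlying integer eigenvalues to within that precision.)
Verification: the trace of A = 3 equals the sum of eigenvalues 3, and det(A) ≈ -2.9998 matches the eigenvalue product -3.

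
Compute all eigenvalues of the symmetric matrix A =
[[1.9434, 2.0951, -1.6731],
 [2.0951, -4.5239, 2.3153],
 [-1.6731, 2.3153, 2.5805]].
sigma(A) ≈ {-6, 2, 4}

A is real symmetric, so its spectrum consists of real eigenvalues. Expanding the characteristic polynomial of the displayed matrix gives
  det(λ I - A) = p(λ) = λ^3 + (0)λ^2 + (-28)λ + (48).
Solving p(λ) = 0 yields eigenvalues ≈ -6, 2, 4. (A is shown rounded to 4 decimals, so these recover the underlying integer eigenvalues to within that precision.)
Verification: the trace of A = 0 equals the sum of eigenvalues 0, and det(A) ≈ -48.0000 matches the eigenvalue product -48.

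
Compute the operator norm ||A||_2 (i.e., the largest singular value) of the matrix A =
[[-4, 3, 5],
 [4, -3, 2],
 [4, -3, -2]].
||A||_2 = sqrt((108 + sqrt(4264))/2) ≈ 9.3086 (= sqrt(largest eigenvalue of A^T A))

||A||_2 = sigma_max(A) = sqrt(lambda_max(A^T A)). Form the symmetric matrix M = A^T A =
[[48, -36, -20],
 [-36, 27, 15],
 [-20, 15, 33]].
Its characteristic polynomial (trace, sum of principal 2x2 minors, determinant of M give the coefficients) is
  p(λ) = det(λ I - M) = λ^3 - 108λ^2 + 1850λ.
The constant term is 0, so λ = 0 is a root. Dividing out λ leaves p(λ) = λ(λ^2 - 108λ + 1850). For λ^2 - 108λ + 1850 the discriminant is 4264. It is nonnegative but not a perfect square, so the roots are real and irrational: λ = (108 ± sqrt(4264))/2 ≈ 86.6497, 21.3503.
So the eigenvalues of A^T A are ≈ 0, 21.3503, 86.6497 (all ≥ 0, as they must be for A^T A). The largest is λ_max = (108 + sqrt(4264))/2 ≈ 86.6497, hence ||A||_2 = sqrt(λ_max) = sqrt((108 + sqrt(4264))/2) ≈ 9.3086.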